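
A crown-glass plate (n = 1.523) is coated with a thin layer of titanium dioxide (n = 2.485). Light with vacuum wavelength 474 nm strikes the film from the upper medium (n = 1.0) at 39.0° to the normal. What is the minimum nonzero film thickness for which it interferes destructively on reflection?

98.6 nm

Top surface (1.0 → 2.485): reflection off a higher-index medium gives a half-wave phase shift.
Bottom surface (2.485 → 1.523): reflection off a lower-index medium gives no phase shift.
Net: one phase inversion between the two reflected rays.
For minimum reflection here: 2 n t cos θ_r = m λ.
Snell's law: 1.0 sin 39.0° = 2.485 sin θ_r → sin θ_r = 0.253, cos θ_r = 0.967.
Minimum nonzero at m = 1: t = λ / (2 n cos θ_r) = 474 / (2 × 2.485 × 0.967) = 98.6 nm.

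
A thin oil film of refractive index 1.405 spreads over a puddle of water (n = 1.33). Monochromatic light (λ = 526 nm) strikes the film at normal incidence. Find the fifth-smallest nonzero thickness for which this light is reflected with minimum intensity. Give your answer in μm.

0.936 μm

Ray reflecting at the top interface goes from n = 1.0 toward n = 1.405: a half-wave phase shift.
Bottom surface (1.405 → 1.33): reflection off a lower-index medium gives no phase shift.
Net: one phase inversion between the two reflected rays.
For weak reflection here: 2 n t = m λ.
The fifth-smallest nonzero thickness corresponds to m = 5: t = m λ / (2 n) = 5.00 × 526 / (2 × 1.405) = 936 nm.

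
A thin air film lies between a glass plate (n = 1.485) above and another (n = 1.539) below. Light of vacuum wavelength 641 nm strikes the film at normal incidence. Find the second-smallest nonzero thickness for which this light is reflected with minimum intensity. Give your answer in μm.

At the upper boundary (n = 1.485 to n = 1.0) the reflected ray undergoes no phase shift.
Ray reflecting at the bottom interface goes from n = 1.0 toward n = 1.539: a half-wave phase shift.
The two reflections differ by half a wavelength.
With one net inversion, destructive interference in reflection requires 2 n t = m λ.
The second-smallest nonzero thickness corresponds to m = 2: t = m λ / (2 n) = 2.00 × 641 / (2 × 1.0) = 641 nm.

0.641 μm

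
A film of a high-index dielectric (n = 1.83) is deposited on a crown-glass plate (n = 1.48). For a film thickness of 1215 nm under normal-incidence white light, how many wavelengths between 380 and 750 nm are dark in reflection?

6

Top surface (1.0 → 1.83): reflection off a higher-index medium gives a half-wave phase shift.
At the lower boundary (n = 1.83 to n = 1.48) the reflected ray undergoes no phase shift.
The two reflections differ by half a wavelength.
So the condition for destructive reflection is 2 n t = m λ.
λ = 2 n t / m = 4447 / m nm.
m=5: 889 nm (IR); m=6: 741 nm (visible); m=7: 635 nm (visible); m=8: 556 nm (visible); m=9: 494 nm (visible); m=10: 445 nm (visible); m=11: 404 nm (visible); m=12: 371 nm (UV).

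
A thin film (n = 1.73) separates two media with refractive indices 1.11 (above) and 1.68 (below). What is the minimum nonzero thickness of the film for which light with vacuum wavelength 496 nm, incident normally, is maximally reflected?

Ray reflecting at the top interface goes from n = 1.11 toward n = 1.73: a half-wave phase shift.
At the lower boundary (n = 1.73 to n = 1.68) the reflected ray undergoes no phase shift.
Exactly one π shift → a net half-wave offset.
So the condition for constructive reflection is 2 n t = (m + ½) λ.
Minimum at m = 0: t = λ / (4 n) = 496 / (4 × 1.73) = 71.7 nm.

71.7 nm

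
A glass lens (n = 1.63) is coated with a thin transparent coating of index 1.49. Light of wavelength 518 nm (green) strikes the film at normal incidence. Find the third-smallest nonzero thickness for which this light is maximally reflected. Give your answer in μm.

Top surface (1.0 → 1.49): reflection off a higher-index medium gives a half-wave phase shift.
Ray reflecting at the bottom interface goes from n = 1.49 toward n = 1.63: a half-wave phase shift.
Net: no relative phase inversion (both shifts match).
For strong reflection here: 2 n t = m λ.
The third-smallest nonzero thickness corresponds to m = 3: t = m λ / (2 n) = 3.00 × 518 / (2 × 1.49) = 521 nm.

0.521 μm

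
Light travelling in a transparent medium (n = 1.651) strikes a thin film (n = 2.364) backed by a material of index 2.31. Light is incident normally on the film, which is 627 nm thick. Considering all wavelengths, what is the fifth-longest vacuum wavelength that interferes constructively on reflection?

At the upper boundary (n = 1.651 to n = 2.364) the reflected ray undergoes a half-wave phase shift.
Ray reflecting at the bottom interface goes from n = 2.364 toward n = 2.31: no phase shift.
Exactly one π shift → a net half-wave offset.
With one net inversion, constructive interference in reflection requires 2 n t = (m + ½) λ.
λ = 2 n t / (m + ½). The fifth-longest wavelength is m = 4: λ = 2 × 2.364 × 627 / 4.50 = 659 nm.

659 nm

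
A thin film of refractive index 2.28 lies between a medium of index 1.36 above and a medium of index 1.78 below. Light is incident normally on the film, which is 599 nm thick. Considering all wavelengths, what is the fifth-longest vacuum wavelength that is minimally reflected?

Ray reflecting at the top interface goes from n = 1.36 toward n = 2.28: a half-wave phase shift.
Bottom surface (2.28 → 1.78): reflection off a lower-index medium gives no phase shift.
Exactly one π shift → a net half-wave offset.
For dark reflection here: 2 n t = m λ.
λ = 2 n t / m. The fifth-longest wavelength is m = 5: λ = 2 × 2.28 × 599 / 5.00 = 546 nm.

546 nm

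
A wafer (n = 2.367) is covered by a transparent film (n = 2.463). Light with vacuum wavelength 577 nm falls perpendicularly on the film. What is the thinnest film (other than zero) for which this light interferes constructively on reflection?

58.6 nm

At the upper boundary (n = 1.0 to n = 2.463) the reflected ray undergoes a half-wave phase shift.
Bottom surface (2.463 → 2.367): reflection off a lower-index medium gives no phase shift.
Net: one phase inversion between the two reflected rays.
With one net inversion, constructive interference in reflection requires 2 n t = (m + ½) λ.
Minimum at m = 0: t = λ / (4 n) = 577 / (4 × 2.463) = 58.6 nm.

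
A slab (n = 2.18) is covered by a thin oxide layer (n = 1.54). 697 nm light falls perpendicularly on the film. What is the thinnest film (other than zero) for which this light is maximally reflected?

226 nm

Top surface (1.0 → 1.54): reflection off a higher-index medium gives a half-wave phase shift.
Ray reflecting at the bottom interface goes from n = 1.54 toward n = 2.18: a half-wave phase shift.
Zero or two π shifts → no net half-wave offset.
So the condition for constructive reflection is 2 n t = m λ.
Minimum nonzero at m = 1: t = λ / (2 n) = 697 / (2 × 1.54) = 226 nm.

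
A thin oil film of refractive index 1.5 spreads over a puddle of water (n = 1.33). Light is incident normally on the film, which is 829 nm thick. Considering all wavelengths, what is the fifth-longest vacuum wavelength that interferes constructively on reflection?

553 nm

Top surface (1.0 → 1.5): reflection off a higher-index medium gives a half-wave phase shift.
At the lower boundary (n = 1.5 to n = 1.33) the reflected ray undergoes no phase shift.
Net: one phase inversion between the two reflected rays.
With one net inversion, constructive interference in reflection requires 2 n t = (m + ½) λ.
λ = 2 n t / (m + ½). The fifth-longest wavelength is m = 4: λ = 2 × 1.5 × 829 / 4.50 = 553 nm.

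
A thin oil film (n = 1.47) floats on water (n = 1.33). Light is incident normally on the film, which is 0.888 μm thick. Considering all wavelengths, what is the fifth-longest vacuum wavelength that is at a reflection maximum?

Ray reflecting at the top interface goes from n = 1.0 toward n = 1.47: a half-wave phase shift.
Ray reflecting at the bottom interface goes from n = 1.47 toward n = 1.33: no phase shift.
The two reflections differ by half a wavelength.
For maximum reflection here: 2 n t = (m + ½) λ.
λ = 2 n t / (m + ½). The fifth-longest wavelength is m = 4: λ = 2 × 1.47 × 888 / 4.50 = 580 nm.

580 nm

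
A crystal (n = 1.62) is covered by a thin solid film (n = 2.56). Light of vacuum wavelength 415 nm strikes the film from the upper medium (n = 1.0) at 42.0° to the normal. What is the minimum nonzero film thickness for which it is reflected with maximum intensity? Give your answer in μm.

Ray reflecting at the top interface goes from n = 1.0 toward n = 2.56: a half-wave phase shift.
Ray reflecting at the bottom interface goes from n = 2.56 toward n = 1.62: no phase shift.
Net: one phase inversion between the two reflected rays.
With one net inversion, constructive interference in reflection requires 2 n t cos θ_r = (m + ½) λ.
Snell's law: 1.0 sin 42.0° = 2.56 sin θ_r → sin θ_r = 0.261, cos θ_r = 0.965.
Minimum at m = 0: t = λ / (4 n cos θ_r) = 415 / (4 × 2.56 × 0.965) = 42.0 nm.

0.0420 μm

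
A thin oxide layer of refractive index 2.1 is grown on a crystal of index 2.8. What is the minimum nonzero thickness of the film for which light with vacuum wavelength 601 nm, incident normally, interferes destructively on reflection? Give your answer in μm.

0.0715 μm

Ray reflecting at the top interface goes from n = 1.0 toward n = 2.1: a half-wave phase shift.
Bottom surface (2.1 → 2.8): reflection off a higher-index medium gives a half-wave phase shift.
Net: no relative phase inversion (both shifts match).
With no net inversion, destructive interference in reflection requires 2 n t = (m + ½) λ.
Minimum at m = 0: t = λ / (4 n) = 601 / (4 × 2.1) = 71.5 nm.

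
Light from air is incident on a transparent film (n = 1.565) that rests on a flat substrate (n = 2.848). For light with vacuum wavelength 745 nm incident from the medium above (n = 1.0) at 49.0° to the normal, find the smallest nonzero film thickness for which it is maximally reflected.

At the upper boundary (n = 1.0 to n = 1.565) the reflected ray undergoes a half-wave phase shift.
Ray reflecting at the bottom interface goes from n = 1.565 toward n = 2.848: a half-wave phase shift.
Net: no relative phase inversion (both shifts match).
With no net inversion, constructive interference in reflection requires 2 n t cos θ_r = m λ.
Snell's law: 1.0 sin 49.0° = 1.565 sin θ_r → sin θ_r = 0.482, cos θ_r = 0.876.
Minimum nonzero at m = 1: t = λ / (2 n cos θ_r) = 745 / (2 × 1.565 × 0.876) = 272 nm.

272 nm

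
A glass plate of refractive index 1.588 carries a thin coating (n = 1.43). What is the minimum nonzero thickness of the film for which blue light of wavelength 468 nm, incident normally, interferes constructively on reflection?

164 nm

At the upper boundary (n = 1.0 to n = 1.43) the reflected ray undergoes a half-wave phase shift.
Ray reflecting at the bottom interface goes from n = 1.43 toward n = 1.588: a half-wave phase shift.
Zero or two π shifts → no net half-wave offset.
So the condition for constructive reflection is 2 n t = m λ.
Minimum nonzero at m = 1: t = λ / (2 n) = 468 / (2 × 1.43) = 164 nm.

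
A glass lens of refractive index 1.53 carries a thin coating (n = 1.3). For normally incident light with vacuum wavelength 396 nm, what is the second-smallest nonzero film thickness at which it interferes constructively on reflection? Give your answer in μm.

0.305 μm

At the upper boundary (n = 1.0 to n = 1.3) the reflected ray undergoes a half-wave phase shift.
At the lower boundary (n = 1.3 to n = 1.53) the reflected ray undergoes a half-wave phase shift.
Zero or two π shifts → no net half-wave offset.
With no net inversion, constructive interference in reflection requires 2 n t = m λ.
The second-smallest nonzero thickness corresponds to m = 2: t = m λ / (2 n) = 2.00 × 396 / (2 × 1.3) = 305 nm.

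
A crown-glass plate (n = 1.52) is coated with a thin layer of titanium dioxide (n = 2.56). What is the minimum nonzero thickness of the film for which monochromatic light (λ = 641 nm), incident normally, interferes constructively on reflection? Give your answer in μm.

0.0626 μm

Ray reflecting at the top interface goes from n = 1.0 toward n = 2.56: a half-wave phase shift.
Bottom surface (2.56 → 1.52): reflection off a lower-index medium gives no phase shift.
Net: one phase inversion between the two reflected rays.
For strong reflection here: 2 n t = (m + ½) λ.
Minimum at m = 0: t = λ / (4 n) = 641 / (4 × 2.56) = 62.6 nm.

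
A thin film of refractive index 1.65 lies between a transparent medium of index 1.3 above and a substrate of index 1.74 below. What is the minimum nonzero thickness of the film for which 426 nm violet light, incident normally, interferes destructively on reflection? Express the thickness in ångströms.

645 Å

At the upper boundary (n = 1.3 to n = 1.65) the reflected ray undergoes a half-wave phase shift.
Bottom surface (1.65 → 1.74): reflection off a higher-index medium gives a half-wave phase shift.
Zero or two π shifts → no net half-wave offset.
For minimum reflection here: 2 n t = (m + ½) λ.
Minimum at m = 0: t = λ / (4 n) = 426 / (4 × 1.65) = 64.5 nm.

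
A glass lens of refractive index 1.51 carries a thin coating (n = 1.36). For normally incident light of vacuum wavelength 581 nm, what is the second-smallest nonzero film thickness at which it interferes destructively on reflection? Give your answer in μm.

0.320 μm

Ray reflecting at the top interface goes from n = 1.0 toward n = 1.36: a half-wave phase shift.
At the lower boundary (n = 1.36 to n = 1.51) the reflected ray undergoes a half-wave phase shift.
The two reflections carry the same phase change, so no net offset.
So the condition for destructive reflection is 2 n t = (m + ½) λ.
The second-smallest nonzero thickness corresponds to m = 1: t = (m + ½) λ / (2 n) = 1.50 × 581 / (2 × 1.36) = 320 nm.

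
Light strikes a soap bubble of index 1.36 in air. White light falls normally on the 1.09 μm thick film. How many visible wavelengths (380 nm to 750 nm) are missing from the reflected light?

4

Top surface (1.0 → 1.36): reflection off a higher-index medium gives a half-wave phase shift.
Ray reflecting at the bottom interface goes from n = 1.36 toward n = 1.0: no phase shift.
Net: one phase inversion between the two reflected rays.
So the condition for destructive reflection is 2 n t = m λ.
λ = 2 n t / m = 2965 / m nm.
m=3: 988 nm (IR); m=4: 741 nm (visible); m=5: 593 nm (visible); m=6: 494 nm (visible); m=7: 424 nm (visible); m=8: 371 nm (UV).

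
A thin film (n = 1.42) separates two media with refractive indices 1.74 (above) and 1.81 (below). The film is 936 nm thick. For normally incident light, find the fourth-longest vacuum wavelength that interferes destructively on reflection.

Top surface (1.74 → 1.42): reflection off a lower-index medium gives no phase shift.
Ray reflecting at the bottom interface goes from n = 1.42 toward n = 1.81: a half-wave phase shift.
Exactly one π shift → a net half-wave offset.
For minimum reflection here: 2 n t = m λ.
λ = 2 n t / m. The fourth-longest wavelength is m = 4: λ = 2 × 1.42 × 936 / 4.00 = 665 nm.

665 nm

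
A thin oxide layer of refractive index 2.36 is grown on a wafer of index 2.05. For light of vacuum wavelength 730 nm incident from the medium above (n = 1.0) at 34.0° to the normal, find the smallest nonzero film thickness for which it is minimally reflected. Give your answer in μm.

At the upper boundary (n = 1.0 to n = 2.36) the reflected ray undergoes a half-wave phase shift.
Ray reflecting at the bottom interface goes from n = 2.36 toward n = 2.05: no phase shift.
Exactly one π shift → a net half-wave offset.
For weak reflection here: 2 n t cos θ_r = m λ.
Snell's law: 1.0 sin 34.0° = 2.36 sin θ_r → sin θ_r = 0.237, cos θ_r = 0.972.
Minimum nonzero at m = 1: t = λ / (2 n cos θ_r) = 730 / (2 × 2.36 × 0.972) = 159 nm.

0.159 μm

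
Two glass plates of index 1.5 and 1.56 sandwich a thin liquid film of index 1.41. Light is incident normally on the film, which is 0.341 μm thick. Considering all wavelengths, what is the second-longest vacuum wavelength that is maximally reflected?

641 nm

Top surface (1.5 → 1.41): reflection off a lower-index medium gives no phase shift.
Bottom surface (1.41 → 1.56): reflection off a higher-index medium gives a half-wave phase shift.
The two reflections differ by half a wavelength.
With one net inversion, constructive interference in reflection requires 2 n t = (m + ½) λ.
λ = 2 n t / (m + ½). The second-longest wavelength is m = 1: λ = 2 × 1.41 × 341 / 1.50 = 641 nm.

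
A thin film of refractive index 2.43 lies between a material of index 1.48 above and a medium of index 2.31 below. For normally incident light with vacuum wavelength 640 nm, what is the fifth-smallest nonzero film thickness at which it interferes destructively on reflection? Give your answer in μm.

At the upper boundary (n = 1.48 to n = 2.43) the reflected ray undergoes a half-wave phase shift.
At the lower boundary (n = 2.43 to n = 2.31) the reflected ray undergoes no phase shift.
Net: one phase inversion between the two reflected rays.
So the condition for destructive reflection is 2 n t = m λ.
The fifth-smallest nonzero thickness corresponds to m = 5: t = m λ / (2 n) = 5.00 × 640 / (2 × 2.43) = 658 nm.

0.658 μm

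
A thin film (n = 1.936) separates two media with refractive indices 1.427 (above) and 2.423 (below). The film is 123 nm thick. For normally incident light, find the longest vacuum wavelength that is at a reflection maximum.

Top surface (1.427 → 1.936): reflection off a higher-index medium gives a half-wave phase shift.
At the lower boundary (n = 1.936 to n = 2.423) the reflected ray undergoes a half-wave phase shift.
The two reflections carry the same phase change, so no net offset.
With no net inversion, constructive interference in reflection requires 2 n t = m λ.
λ = 2 n t / m. The longest wavelength is m = 1: λ = 2 × 1.936 × 123 / 1.00 = 476 nm.

476 nm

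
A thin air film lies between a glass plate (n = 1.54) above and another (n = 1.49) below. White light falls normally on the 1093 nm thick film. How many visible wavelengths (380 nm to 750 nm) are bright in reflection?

Ray reflecting at the top interface goes from n = 1.54 toward n = 1.0: no phase shift.
At the lower boundary (n = 1.0 to n = 1.49) the reflected ray undergoes a half-wave phase shift.
Exactly one π shift → a net half-wave offset.
With one net inversion, constructive interference in reflection requires 2 n t = (m + ½) λ.
λ = 2 n t / (m + ½) = 2186 / (m + ½) nm.
m=2: 874 nm (IR); m=3: 625 nm (visible); m=4: 486 nm (visible); m=5: 397 nm (visible); m=6: 336 nm (UV).

3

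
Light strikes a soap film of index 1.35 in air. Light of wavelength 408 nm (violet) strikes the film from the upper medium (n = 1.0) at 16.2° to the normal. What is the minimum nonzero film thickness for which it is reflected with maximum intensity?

At the upper boundary (n = 1.0 to n = 1.35) the reflected ray undergoes a half-wave phase shift.
Bottom surface (1.35 → 1.0): reflection off a lower-index medium gives no phase shift.
Net: one phase inversion between the two reflected rays.
With one net inversion, constructive interference in reflection requires 2 n t cos θ_r = (m + ½) λ.
Snell's law: 1.0 sin 16.2° = 1.35 sin θ_r → sin θ_r = 0.207, cos θ_r = 0.978.
Minimum at m = 0: t = λ / (4 n cos θ_r) = 408 / (4 × 1.35 × 0.978) = 77.2 nm.

77.2 nm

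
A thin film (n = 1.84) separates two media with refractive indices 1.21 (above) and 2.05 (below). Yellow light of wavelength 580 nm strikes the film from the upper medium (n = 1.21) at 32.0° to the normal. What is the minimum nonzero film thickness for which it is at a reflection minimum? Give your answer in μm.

At the upper boundary (n = 1.21 to n = 1.84) the reflected ray undergoes a half-wave phase shift.
At the lower boundary (n = 1.84 to n = 2.05) the reflected ray undergoes a half-wave phase shift.
The two reflections carry the same phase change, so no net offset.
For dark reflection here: 2 n t cos θ_r = (m + ½) λ.
Snell's law: 1.21 sin 32.0° = 1.84 sin θ_r → sin θ_r = 0.348, cos θ_r = 0.937.
Minimum at m = 0: t = λ / (4 n cos θ_r) = 580 / (4 × 1.84 × 0.937) = 84.1 nm.

0.0841 μm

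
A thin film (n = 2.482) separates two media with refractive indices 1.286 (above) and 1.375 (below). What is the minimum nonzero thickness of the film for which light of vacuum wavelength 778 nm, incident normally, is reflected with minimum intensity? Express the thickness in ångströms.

Ray reflecting at the top interface goes from n = 1.286 toward n = 2.482: a half-wave phase shift.
At the lower boundary (n = 2.482 to n = 1.375) the reflected ray undergoes no phase shift.
Exactly one π shift → a net half-wave offset.
For minimum reflection here: 2 n t = m λ.
Minimum nonzero at m = 1: t = λ / (2 n) = 778 / (2 × 2.482) = 157 nm.

1567 Å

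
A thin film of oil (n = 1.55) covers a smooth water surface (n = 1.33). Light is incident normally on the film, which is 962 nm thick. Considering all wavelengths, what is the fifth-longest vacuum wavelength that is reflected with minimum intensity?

596 nm

Ray reflecting at the top interface goes from n = 1.0 toward n = 1.55: a half-wave phase shift.
At the lower boundary (n = 1.55 to n = 1.33) the reflected ray undergoes no phase shift.
The two reflections differ by half a wavelength.
With one net inversion, destructive interference in reflection requires 2 n t = m λ.
λ = 2 n t / m. The fifth-longest wavelength is m = 5: λ = 2 × 1.55 × 962 / 5.00 = 596 nm.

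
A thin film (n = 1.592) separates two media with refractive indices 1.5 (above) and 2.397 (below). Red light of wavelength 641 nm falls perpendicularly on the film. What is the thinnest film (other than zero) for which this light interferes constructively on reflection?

201 nm

Ray reflecting at the top interface goes from n = 1.5 toward n = 1.592: a half-wave phase shift.
Ray reflecting at the bottom interface goes from n = 1.592 toward n = 2.397: a half-wave phase shift.
Net: no relative phase inversion (both shifts match).
So the condition for constructive reflection is 2 n t = m λ.
Minimum nonzero at m = 1: t = λ / (2 n) = 641 / (2 × 1.592) = 201 nm.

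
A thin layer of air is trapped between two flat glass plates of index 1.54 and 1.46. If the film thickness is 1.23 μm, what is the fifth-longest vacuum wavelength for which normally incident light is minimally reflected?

492 nm

Ray reflecting at the top interface goes from n = 1.54 toward n = 1.0: no phase shift.
Ray reflecting at the bottom interface goes from n = 1.0 toward n = 1.46: a half-wave phase shift.
Net: one phase inversion between the two reflected rays.
So the condition for destructive reflection is 2 n t = m λ.
λ = 2 n t / m. The fifth-longest wavelength is m = 5: λ = 2 × 1.0 × 1230 / 5.00 = 492 nm.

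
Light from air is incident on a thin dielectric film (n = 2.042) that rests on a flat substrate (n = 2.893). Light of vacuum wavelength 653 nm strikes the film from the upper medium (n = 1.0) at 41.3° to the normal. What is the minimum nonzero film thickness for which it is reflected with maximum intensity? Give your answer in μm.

At the upper boundary (n = 1.0 to n = 2.042) the reflected ray undergoes a half-wave phase shift.
At the lower boundary (n = 2.042 to n = 2.893) the reflected ray undergoes a half-wave phase shift.
Net: no relative phase inversion (both shifts match).
So the condition for constructive reflection is 2 n t cos θ_r = m λ.
Snell's law: 1.0 sin 41.3° = 2.042 sin θ_r → sin θ_r = 0.323, cos θ_r = 0.946.
Minimum nonzero at m = 1: t = λ / (2 n cos θ_r) = 653 / (2 × 2.042 × 0.946) = 169 nm.

0.169 μm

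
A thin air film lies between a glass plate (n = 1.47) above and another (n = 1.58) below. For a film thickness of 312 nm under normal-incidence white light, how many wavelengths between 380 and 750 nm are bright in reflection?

Top surface (1.47 → 1.0): reflection off a lower-index medium gives no phase shift.
Ray reflecting at the bottom interface goes from n = 1.0 toward n = 1.58: a half-wave phase shift.
Net: one phase inversion between the two reflected rays.
So the condition for constructive reflection is 2 n t = (m + ½) λ.
λ = 2 n t / (m + ½) = 624 / (m + ½) nm.
m=0: 1248 nm (IR); m=1: 416 nm (visible); m=2: 250 nm (UV).

1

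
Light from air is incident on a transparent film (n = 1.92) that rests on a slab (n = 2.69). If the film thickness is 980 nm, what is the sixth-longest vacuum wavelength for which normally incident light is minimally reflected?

Top surface (1.0 → 1.92): reflection off a higher-index medium gives a half-wave phase shift.
Bottom surface (1.92 → 2.69): reflection off a higher-index medium gives a half-wave phase shift.
Zero or two π shifts → no net half-wave offset.
With no net inversion, destructive interference in reflection requires 2 n t = (m + ½) λ.
λ = 2 n t / (m + ½). The sixth-longest wavelength is m = 5: λ = 2 × 1.92 × 980 / 5.50 = 684 nm.

684 nm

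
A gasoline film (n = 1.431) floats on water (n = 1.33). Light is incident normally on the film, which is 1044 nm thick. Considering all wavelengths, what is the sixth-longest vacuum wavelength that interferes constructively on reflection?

Top surface (1.0 → 1.431): reflection off a higher-index medium gives a half-wave phase shift.
Bottom surface (1.431 → 1.33): reflection off a lower-index medium gives no phase shift.
The two reflections differ by half a wavelength.
With one net inversion, constructive interference in reflection requires 2 n t = (m + ½) λ.
λ = 2 n t / (m + ½). The sixth-longest wavelength is m = 5: λ = 2 × 1.431 × 1044 / 5.50 = 543 nm.

543 nm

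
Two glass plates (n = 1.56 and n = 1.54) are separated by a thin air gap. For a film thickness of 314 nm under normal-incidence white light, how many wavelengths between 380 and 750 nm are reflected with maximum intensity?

1

Top surface (1.56 → 1.0): reflection off a lower-index medium gives no phase shift.
Ray reflecting at the bottom interface goes from n = 1.0 toward n = 1.54: a half-wave phase shift.
The two reflections differ by half a wavelength.
So the condition for constructive reflection is 2 n t = (m + ½) λ.
λ = 2 n t / (m + ½) = 628 / (m + ½) nm.
m=0: 1256 nm (IR); m=1: 419 nm (visible); m=2: 251 nm (UV).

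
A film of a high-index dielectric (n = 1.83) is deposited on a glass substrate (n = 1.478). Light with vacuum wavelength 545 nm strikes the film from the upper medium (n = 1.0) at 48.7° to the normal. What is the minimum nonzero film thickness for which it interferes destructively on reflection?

Top surface (1.0 → 1.83): reflection off a higher-index medium gives a half-wave phase shift.
At the lower boundary (n = 1.83 to n = 1.478) the reflected ray undergoes no phase shift.
Net: one phase inversion between the two reflected rays.
For dark reflection here: 2 n t cos θ_r = m λ.
Snell's law: 1.0 sin 48.7° = 1.83 sin θ_r → sin θ_r = 0.411, cos θ_r = 0.912.
Minimum nonzero at m = 1: t = λ / (2 n cos θ_r) = 545 / (2 × 1.83 × 0.912) = 163 nm.

163 nm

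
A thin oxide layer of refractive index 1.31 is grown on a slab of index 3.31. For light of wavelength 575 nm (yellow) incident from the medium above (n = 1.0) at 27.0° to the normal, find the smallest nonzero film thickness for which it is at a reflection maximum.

234 nm

At the upper boundary (n = 1.0 to n = 1.31) the reflected ray undergoes a half-wave phase shift.
At the lower boundary (n = 1.31 to n = 3.31) the reflected ray undergoes a half-wave phase shift.
The two reflections carry the same phase change, so no net offset.
So the condition for constructive reflection is 2 n t cos θ_r = m λ.
Snell's law: 1.0 sin 27.0° = 1.31 sin θ_r → sin θ_r = 0.347, cos θ_r = 0.938.
Minimum nonzero at m = 1: t = λ / (2 n cos θ_r) = 575 / (2 × 1.31 × 0.938) = 234 nm.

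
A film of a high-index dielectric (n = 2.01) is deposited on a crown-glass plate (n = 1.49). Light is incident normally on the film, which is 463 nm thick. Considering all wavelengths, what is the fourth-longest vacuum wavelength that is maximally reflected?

At the upper boundary (n = 1.0 to n = 2.01) the reflected ray undergoes a half-wave phase shift.
At the lower boundary (n = 2.01 to n = 1.49) the reflected ray undergoes no phase shift.
Net: one phase inversion between the two reflected rays.
So the condition for constructive reflection is 2 n t = (m + ½) λ.
λ = 2 n t / (m + ½). The fourth-longest wavelength is m = 3: λ = 2 × 2.01 × 463 / 3.50 = 532 nm.

532 nm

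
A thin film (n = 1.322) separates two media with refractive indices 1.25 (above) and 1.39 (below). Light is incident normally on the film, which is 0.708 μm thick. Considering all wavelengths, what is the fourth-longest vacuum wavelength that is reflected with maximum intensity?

At the upper boundary (n = 1.25 to n = 1.322) the reflected ray undergoes a half-wave phase shift.
Ray reflecting at the bottom interface goes from n = 1.322 toward n = 1.39: a half-wave phase shift.
Zero or two π shifts → no net half-wave offset.
So the condition for constructive reflection is 2 n t = m λ.
λ = 2 n t / m. The fourth-longest wavelength is m = 4: λ = 2 × 1.322 × 708 / 4.00 = 468 nm.

468 nm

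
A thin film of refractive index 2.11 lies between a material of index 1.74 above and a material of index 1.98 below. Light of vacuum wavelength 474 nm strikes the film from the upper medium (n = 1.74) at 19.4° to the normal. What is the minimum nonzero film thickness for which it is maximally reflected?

58.4 nm

At the upper boundary (n = 1.74 to n = 2.11) the reflected ray undergoes a half-wave phase shift.
Ray reflecting at the bottom interface goes from n = 2.11 toward n = 1.98: no phase shift.
Exactly one π shift → a net half-wave offset.
So the condition for constructive reflection is 2 n t cos θ_r = (m + ½) λ.
Snell's law: 1.74 sin 19.4° = 2.11 sin θ_r → sin θ_r = 0.274, cos θ_r = 0.962.
Minimum at m = 0: t = λ / (4 n cos θ_r) = 474 / (4 × 2.11 × 0.962) = 58.4 nm.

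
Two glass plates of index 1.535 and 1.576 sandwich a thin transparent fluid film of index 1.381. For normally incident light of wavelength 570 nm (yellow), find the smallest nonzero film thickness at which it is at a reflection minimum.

206 nm

At the upper boundary (n = 1.535 to n = 1.381) the reflected ray undergoes no phase shift.
Ray reflecting at the bottom interface goes from n = 1.381 toward n = 1.576: a half-wave phase shift.
The two reflections differ by half a wavelength.
For weak reflection here: 2 n t = m λ.
Minimum nonzero at m = 1: t = λ / (2 n) = 570 / (2 × 1.381) = 206 nm.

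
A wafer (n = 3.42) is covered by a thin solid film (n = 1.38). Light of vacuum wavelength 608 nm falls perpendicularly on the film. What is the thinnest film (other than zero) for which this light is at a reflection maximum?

220 nm

At the upper boundary (n = 1.0 to n = 1.38) the reflected ray undergoes a half-wave phase shift.
Bottom surface (1.38 → 3.42): reflection off a higher-index medium gives a half-wave phase shift.
The two reflections carry the same phase change, so no net offset.
With no net inversion, constructive interference in reflection requires 2 n t = m λ.
Minimum nonzero at m = 1: t = λ / (2 n) = 608 / (2 × 1.38) = 220 nm.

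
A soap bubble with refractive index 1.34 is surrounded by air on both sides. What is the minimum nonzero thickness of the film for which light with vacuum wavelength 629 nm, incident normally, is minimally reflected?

235 nm

Ray reflecting at the top interface goes from n = 1.0 toward n = 1.34: a half-wave phase shift.
Ray reflecting at the bottom interface goes from n = 1.34 toward n = 1.0: no phase shift.
The two reflections differ by half a wavelength.
With one net inversion, destructive interference in reflection requires 2 n t = m λ.
Minimum nonzero at m = 1: t = λ / (2 n) = 629 / (2 × 1.34) = 235 nm.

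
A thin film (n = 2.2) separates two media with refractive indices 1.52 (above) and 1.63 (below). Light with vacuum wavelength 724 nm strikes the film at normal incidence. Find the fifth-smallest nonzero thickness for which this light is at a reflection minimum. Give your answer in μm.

Ray reflecting at the top interface goes from n = 1.52 toward n = 2.2: a half-wave phase shift.
At the lower boundary (n = 2.2 to n = 1.63) the reflected ray undergoes no phase shift.
The two reflections differ by half a wavelength.
So the condition for destructive reflection is 2 n t = m λ.
The fifth-smallest nonzero thickness corresponds to m = 5: t = m λ / (2 n) = 5.00 × 724 / (2 × 2.2) = 823 nm.

0.823 μm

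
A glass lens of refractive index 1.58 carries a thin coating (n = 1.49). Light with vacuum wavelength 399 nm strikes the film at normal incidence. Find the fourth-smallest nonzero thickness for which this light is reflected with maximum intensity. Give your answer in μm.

At the upper boundary (n = 1.0 to n = 1.49) the reflected ray undergoes a half-wave phase shift.
At the lower boundary (n = 1.49 to n = 1.58) the reflected ray undergoes a half-wave phase shift.
Net: no relative phase inversion (both shifts match).
For strong reflection here: 2 n t = m λ.
The fourth-smallest nonzero thickness corresponds to m = 4: t = m λ / (2 n) = 4.00 × 399 / (2 × 1.49) = 536 nm.

0.536 μm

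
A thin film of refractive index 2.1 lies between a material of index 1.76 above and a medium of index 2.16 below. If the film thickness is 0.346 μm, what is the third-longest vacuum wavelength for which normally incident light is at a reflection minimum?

Ray reflecting at the top interface goes from n = 1.76 toward n = 2.1: a half-wave phase shift.
At the lower boundary (n = 2.1 to n = 2.16) the reflected ray undergoes a half-wave phase shift.
The two reflections carry the same phase change, so no net offset.
For dark reflection here: 2 n t = (m + ½) λ.
λ = 2 n t / (m + ½). The third-longest wavelength is m = 2: λ = 2 × 2.1 × 346 / 2.50 = 581 nm.

581 nm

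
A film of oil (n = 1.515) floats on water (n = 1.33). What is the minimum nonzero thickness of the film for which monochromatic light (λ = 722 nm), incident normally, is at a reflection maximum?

Top surface (1.0 → 1.515): reflection off a higher-index medium gives a half-wave phase shift.
Bottom surface (1.515 → 1.33): reflection off a lower-index medium gives no phase shift.
Net: one phase inversion between the two reflected rays.
With one net inversion, constructive interference in reflection requires 2 n t = (m + ½) λ.
Minimum at m = 0: t = λ / (4 n) = 722 / (4 × 1.515) = 119 nm.

119 nm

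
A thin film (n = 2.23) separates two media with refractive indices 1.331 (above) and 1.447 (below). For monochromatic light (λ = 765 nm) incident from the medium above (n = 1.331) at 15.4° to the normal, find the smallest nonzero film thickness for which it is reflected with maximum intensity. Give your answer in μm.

At the upper boundary (n = 1.331 to n = 2.23) the reflected ray undergoes a half-wave phase shift.
Ray reflecting at the bottom interface goes from n = 2.23 toward n = 1.447: no phase shift.
Exactly one π shift → a net half-wave offset.
So the condition for constructive reflection is 2 n t cos θ_r = (m + ½) λ.
Snell's law: 1.331 sin 15.4° = 2.23 sin θ_r → sin θ_r = 0.159, cos θ_r = 0.987.
Minimum at m = 0: t = λ / (4 n cos θ_r) = 765 / (4 × 2.23 × 0.987) = 86.9 nm.

0.0869 μm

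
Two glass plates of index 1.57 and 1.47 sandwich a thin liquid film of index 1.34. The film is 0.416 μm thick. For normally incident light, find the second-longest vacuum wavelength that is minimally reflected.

Ray reflecting at the top interface goes from n = 1.57 toward n = 1.34: no phase shift.
Bottom surface (1.34 → 1.47): reflection off a higher-index medium gives a half-wave phase shift.
Exactly one π shift → a net half-wave offset.
For dark reflection here: 2 n t = m λ.
λ = 2 n t / m. The second-longest wavelength is m = 2: λ = 2 × 1.34 × 416 / 2.00 = 557 nm.

557 nm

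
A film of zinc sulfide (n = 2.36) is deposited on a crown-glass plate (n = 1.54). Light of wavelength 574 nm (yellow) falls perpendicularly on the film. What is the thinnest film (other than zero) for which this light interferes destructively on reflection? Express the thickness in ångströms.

Ray reflecting at the top interface goes from n = 1.0 toward n = 2.36: a half-wave phase shift.
At the lower boundary (n = 2.36 to n = 1.54) the reflected ray undergoes no phase shift.
The two reflections differ by half a wavelength.
So the condition for destructive reflection is 2 n t = m λ.
Minimum nonzero at m = 1: t = λ / (2 n) = 574 / (2 × 2.36) = 122 nm.

1216 Å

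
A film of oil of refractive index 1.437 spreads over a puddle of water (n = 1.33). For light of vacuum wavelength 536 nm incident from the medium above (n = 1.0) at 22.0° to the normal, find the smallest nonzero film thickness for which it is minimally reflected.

Top surface (1.0 → 1.437): reflection off a higher-index medium gives a half-wave phase shift.
At the lower boundary (n = 1.437 to n = 1.33) the reflected ray undergoes no phase shift.
Exactly one π shift → a net half-wave offset.
For dark reflection here: 2 n t cos θ_r = m λ.
Snell's law: 1.0 sin 22.0° = 1.437 sin θ_r → sin θ_r = 0.261, cos θ_r = 0.965.
Minimum nonzero at m = 1: t = λ / (2 n cos θ_r) = 536 / (2 × 1.437 × 0.965) = 193 nm.

193 nm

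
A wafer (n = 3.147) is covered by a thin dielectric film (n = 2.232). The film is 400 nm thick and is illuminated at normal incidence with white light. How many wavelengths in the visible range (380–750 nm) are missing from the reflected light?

3

Top surface (1.0 → 2.232): reflection off a higher-index medium gives a half-wave phase shift.
Ray reflecting at the bottom interface goes from n = 2.232 toward n = 3.147: a half-wave phase shift.
Net: no relative phase inversion (both shifts match).
So the condition for destructive reflection is 2 n t = (m + ½) λ.
λ = 2 n t / (m + ½) = 1786 / (m + ½) nm.
m=1: 1190 nm (IR); m=2: 714 nm (visible); m=3: 510 nm (visible); m=4: 397 nm (visible); m=5: 325 nm (UV).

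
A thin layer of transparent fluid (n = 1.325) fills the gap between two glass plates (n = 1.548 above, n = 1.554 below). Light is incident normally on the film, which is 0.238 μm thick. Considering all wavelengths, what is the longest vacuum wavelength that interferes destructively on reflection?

Top surface (1.548 → 1.325): reflection off a lower-index medium gives no phase shift.
At the lower boundary (n = 1.325 to n = 1.554) the reflected ray undergoes a half-wave phase shift.
Net: one phase inversion between the two reflected rays.
For dark reflection here: 2 n t = m λ.
λ = 2 n t / m. The longest wavelength is m = 1: λ = 2 × 1.325 × 238 / 1.00 = 631 nm.

631 nm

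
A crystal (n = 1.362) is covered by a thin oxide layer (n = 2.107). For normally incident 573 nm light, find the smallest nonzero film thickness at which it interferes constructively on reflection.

Ray reflecting at the top interface goes from n = 1.0 toward n = 2.107: a half-wave phase shift.
Ray reflecting at the bottom interface goes from n = 2.107 toward n = 1.362: no phase shift.
Exactly one π shift → a net half-wave offset.
With one net inversion, constructive interference in reflection requires 2 n t = (m + ½) λ.
Minimum at m = 0: t = λ / (4 n) = 573 / (4 × 2.107) = 68.0 nm.

68.0 nm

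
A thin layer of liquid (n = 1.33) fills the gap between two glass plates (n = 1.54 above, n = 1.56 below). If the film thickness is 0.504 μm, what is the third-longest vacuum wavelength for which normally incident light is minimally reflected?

Top surface (1.54 → 1.33): reflection off a lower-index medium gives no phase shift.
Ray reflecting at the bottom interface goes from n = 1.33 toward n = 1.56: a half-wave phase shift.
The two reflections differ by half a wavelength.
For dark reflection here: 2 n t = m λ.
λ = 2 n t / m. The third-longest wavelength is m = 3: λ = 2 × 1.33 × 504 / 3.00 = 447 nm.

447 nm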